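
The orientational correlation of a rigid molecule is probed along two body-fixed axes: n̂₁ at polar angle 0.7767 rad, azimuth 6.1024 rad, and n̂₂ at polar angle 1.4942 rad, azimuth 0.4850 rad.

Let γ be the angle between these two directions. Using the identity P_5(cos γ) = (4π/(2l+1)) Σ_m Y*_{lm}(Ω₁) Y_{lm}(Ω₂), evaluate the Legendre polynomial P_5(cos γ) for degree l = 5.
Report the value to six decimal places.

Addition theorem: P_5(cos γ) = (4π/11) Σ_m Y*_{lm}(Ω₁) Y_{lm}(Ω₂), m = −5…5:
  [-5]  conj(Y_{5,-5})(Ω₁) = (0.048571, -0.061703) ; Y_{5,-5}(Ω₂) = (-0.344877, -0.300408) ; Δ = (-0.035287, 0.006689)
  [-4]  conj(Y_{5,-4})(Ω₁) = (0.189441, -0.167209) ; Y_{5,-4}(Ω₂) = (-0.040057, -0.103520) ; Δ = (-0.024898, -0.012913)
  [-3]  conj(Y_{5,-3})(Ω₁) = (0.365113, -0.220031) ; Y_{5,-3}(Ω₂) = (-0.037531, 0.322663) ; Δ = (0.057293, 0.126067)
  [-2]  conj(Y_{5,-2})(Ω₁) = (0.292229, -0.110520) ; Y_{5,-2}(Ω₂) = (-0.071602, 0.104482) ; Δ = (-0.009377, 0.038446)
  [-1]  conj(Y_{5,-1})(Ω₁) = (-0.151831, 0.027752) ; Y_{5,-1}(Ω₂) = (0.259558, -0.136783) ; Δ = (-0.035613, 0.027971)
  [+0]  conj(Y_{5,0})(Ω₁) = (-0.359184, -0.000000) ; Y_{5,0}(Ω₂) = (0.130589, 0.000000) ; Δ = (-0.046906, -0.000000)
  [+1]  conj(Y_{5,1})(Ω₁) = (0.151831, 0.027752) ; Y_{5,1}(Ω₂) = (-0.259558, -0.136783) ; Δ = (-0.035613, -0.027971)
  [+2]  conj(Y_{5,2})(Ω₁) = (0.292229, 0.110520) ; Y_{5,2}(Ω₂) = (-0.071602, -0.104482) ; Δ = (-0.009377, -0.038446)
  [+3]  conj(Y_{5,3})(Ω₁) = (-0.365113, -0.220031) ; Y_{5,3}(Ω₂) = (0.037531, 0.322663) ; Δ = (0.057293, -0.126067)
  [+4]  conj(Y_{5,4})(Ω₁) = (0.189441, 0.167209) ; Y_{5,4}(Ω₂) = (-0.040057, 0.103520) ; Δ = (-0.024898, 0.012913)
  [+5]  conj(Y_{5,5})(Ω₁) = (-0.048571, -0.061703) ; Y_{5,5}(Ω₂) = (0.344877, -0.300408) ; Δ = (-0.035287, -0.006689)
Total Σ_m = (-0.142670, -0.000000). Multiply by 1.142397: (-0.162985, -0.000000). P_5(cos γ) = -0.162985

-0.162985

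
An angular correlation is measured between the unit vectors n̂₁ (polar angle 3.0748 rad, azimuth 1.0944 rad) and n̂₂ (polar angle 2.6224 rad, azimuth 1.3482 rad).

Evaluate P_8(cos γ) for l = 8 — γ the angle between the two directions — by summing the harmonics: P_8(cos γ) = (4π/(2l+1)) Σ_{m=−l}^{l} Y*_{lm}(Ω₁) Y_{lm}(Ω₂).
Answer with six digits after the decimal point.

Term-by-term m-sum for l=8 (normalisation 4π/17 = 0.739198):
  term(m=-8) = (-0.000000, -0.000000)   from Y*(Ω₁)=(-0.000000, 0.000000), Y(Ω₂)=(-0.000395, 0.001852)
  term(m=-7) = (-0.000000, -0.000000)   from Y*(Ω₁)=(-0.000000, -0.000000), Y(Ω₂)=(0.013252, -0.000167)
  term(m=-6) = (0.000000, -0.000000)   from Y*(Ω₁)=(0.000000, 0.000000), Y(Ω₂)=(-0.013493, -0.056300)
  term(m=-5) = (0.000001, -0.000002)   from Y*(Ω₁)=(-0.000009, 0.000009), Y(Ω₂)=(-0.158214, 0.077957)
  term(m=-4) = (0.000053, -0.000085)   from Y*(Ω₁)=(-0.000087, -0.000251), Y(Ω₂)=(0.236521, 0.292238)
  term(m=-3) = (0.001524, -0.001452)   from Y*(Ω₁)=(0.004045, 0.000577), Y(Ω₂)=(0.319059, -0.404557)
  term(m=-2) = (0.012051, -0.006703)   from Y*(Ω₁)=(-0.025992, 0.036563), Y(Ω₂)=(-0.277422, -0.132369)
  term(m=-1) = (-0.074528, 0.019332)   from Y*(Ω₁)=(-0.145213, -0.281399), Y(Ω₂)=(0.053678, -0.237149)
  term(m=+0) = (-0.432227, 0.000000)   from Y*(Ω₁)=(1.071548, -0.000000), Y(Ω₂)=(-0.403367, 0.000000)
  term(m=+1) = (-0.074528, -0.019332)   from Y*(Ω₁)=(0.145213, -0.281399), Y(Ω₂)=(-0.053678, -0.237149)
  term(m=+2) = (0.012051, 0.006703)   from Y*(Ω₁)=(-0.025992, -0.036563), Y(Ω₂)=(-0.277422, 0.132369)
  term(m=+3) = (0.001524, 0.001452)   from Y*(Ω₁)=(-0.004045, 0.000577), Y(Ω₂)=(-0.319059, -0.404557)
  term(m=+4) = (0.000053, 0.000085)   from Y*(Ω₁)=(-0.000087, 0.000251), Y(Ω₂)=(0.236521, -0.292238)
  term(m=+5) = (0.000001, 0.000002)   from Y*(Ω₁)=(0.000009, 0.000009), Y(Ω₂)=(0.158214, 0.077957)
  term(m=+6) = (0.000000, 0.000000)   from Y*(Ω₁)=(0.000000, -0.000000), Y(Ω₂)=(-0.013493, 0.056300)
  term(m=+7) = (-0.000000, 0.000000)   from Y*(Ω₁)=(0.000000, -0.000000), Y(Ω₂)=(-0.013252, -0.000167)
  term(m=+8) = (-0.000000, 0.000000)   from Y*(Ω₁)=(-0.000000, -0.000000), Y(Ω₂)=(-0.000395, -0.001852)
Total Σ_m = (-0.554027, 0.000000). Multiply by 0.739198: (-0.409536, 0.000000). P_8(cos γ) = -0.409536

-0.409536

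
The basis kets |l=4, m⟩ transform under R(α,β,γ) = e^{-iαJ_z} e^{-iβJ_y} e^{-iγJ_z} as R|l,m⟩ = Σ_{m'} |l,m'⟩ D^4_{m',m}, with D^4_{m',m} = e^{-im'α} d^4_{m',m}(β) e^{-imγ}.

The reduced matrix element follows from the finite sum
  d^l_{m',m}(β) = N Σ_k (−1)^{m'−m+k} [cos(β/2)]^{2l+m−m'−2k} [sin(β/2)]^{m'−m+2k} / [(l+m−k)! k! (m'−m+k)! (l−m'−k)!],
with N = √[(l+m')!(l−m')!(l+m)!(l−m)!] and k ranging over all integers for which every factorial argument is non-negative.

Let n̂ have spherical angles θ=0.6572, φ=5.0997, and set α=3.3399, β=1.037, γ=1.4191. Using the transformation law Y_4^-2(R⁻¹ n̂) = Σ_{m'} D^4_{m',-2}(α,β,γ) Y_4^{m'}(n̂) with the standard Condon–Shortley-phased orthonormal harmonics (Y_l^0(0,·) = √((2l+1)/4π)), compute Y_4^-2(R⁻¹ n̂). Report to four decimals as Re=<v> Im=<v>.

Re=0.0525 Im=0.0935

Need the full column D^4_{m',-2} for m'=−4..4 at α=3.3399, β=1.0370, γ=1.4191.
cos(β/2)=0.868564, sin(β/2)=0.495578
d^4_{-4,-2}: single k=2 term ⇒ +0.557972;  D = -0.492360-0.262516i
d^4_{-3,-2}: k∈[1..2] ⇒ +0.691492 -0.675350 = +0.016142;  D = +0.015461+0.004639i
d^4_{-2,-2}: k∈[0..2] ⇒ +0.323901 -1.265361 +0.514926 = -0.426534;  D = +0.424682+0.039705i
d^4_{-1,-2}: k∈[0..2] ⇒ -0.784078 +1.276291 -0.277000 = +0.215214;  D = +0.214027-0.022574i
d^4_{0,-2}: k∈[0..2] ⇒ +1.000356 -0.868448 +0.106022 = +0.237930;  D = -0.227063+0.071084i
d^4_{1,-2}: k∈[0..2] ⇒ -0.850861 +0.415499 -0.027053 = -0.462415;  D = -0.405430+0.222383i
d^4_{2,-2}: k∈[0..2] ⇒ +0.514926 -0.134108 +0.003638 = +0.384456;  D = -0.294047+0.247676i
d^4_{3,-2}: k∈[0..1] ⇒ -0.219862 +0.023859 = -0.196003;  D = -0.122096+0.153329i
d^4_{4,-2}: single k=0 term ⇒ +0.059136;  D = -0.027002+0.052612i
Y_4^{m'}(θ=0.6572,φ=5.0997) and Σ D·Y over m':
  (-0.4924-0.2625i)·(+0.0013-0.0616i)  (+0.0155+0.0046i)·(-0.2073-0.0898i)  (+0.4247+0.0397i)·(-0.3023+0.2958i)  (+0.2140-0.0226i)·(+0.1199+0.2940i)  (-0.2271+0.0711i)·(-0.2172+0.0000i)  (-0.4054+0.2224i)·(-0.1199+0.2940i)  (-0.2940+0.2477i)·(-0.3023-0.2958i)  (-0.1221+0.1533i)·(+0.2073-0.0898i)  (-0.0270+0.0526i)·(+0.0013+0.0616i)
Y_4^-2(R⁻¹ n̂) = +0.052464+0.093462i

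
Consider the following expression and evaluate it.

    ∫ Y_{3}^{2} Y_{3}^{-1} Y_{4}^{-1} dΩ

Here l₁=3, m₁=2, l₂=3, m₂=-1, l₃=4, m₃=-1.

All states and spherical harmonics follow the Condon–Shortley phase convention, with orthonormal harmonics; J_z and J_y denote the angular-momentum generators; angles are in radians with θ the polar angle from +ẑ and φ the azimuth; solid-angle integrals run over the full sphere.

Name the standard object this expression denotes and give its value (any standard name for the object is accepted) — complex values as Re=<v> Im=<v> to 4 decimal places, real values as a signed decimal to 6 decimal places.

This is a Gaunt coefficient — the integral of a triple product of spherical harmonics over the sphere.
Rules hold: Σm=0, L=10 even, 0≤4≤6.
N = 7·7·9 = 441
Δ = 2!·4!·4!/11! = 1/34650
Racah Σ t=0..2: t=0:+1/72 t=1:−1/16 t=2:+1/72 = -5/144
⇒ 3j(3 3 4; 0 0 0)² = 2/77, sgn -1
Racah Σ t=0..1: t=0:+1/48 t=1:−1/144 = 1/72
⇒ 3j(3 3 4; 2 -1 -1)² = 16/693, sgn -1
4πI² = N·(3j₀)²·(3jₘ)² = 32/121
I = +1·√(0.264463/4π) = 0.14506992

Gaunt coefficient, +0.145070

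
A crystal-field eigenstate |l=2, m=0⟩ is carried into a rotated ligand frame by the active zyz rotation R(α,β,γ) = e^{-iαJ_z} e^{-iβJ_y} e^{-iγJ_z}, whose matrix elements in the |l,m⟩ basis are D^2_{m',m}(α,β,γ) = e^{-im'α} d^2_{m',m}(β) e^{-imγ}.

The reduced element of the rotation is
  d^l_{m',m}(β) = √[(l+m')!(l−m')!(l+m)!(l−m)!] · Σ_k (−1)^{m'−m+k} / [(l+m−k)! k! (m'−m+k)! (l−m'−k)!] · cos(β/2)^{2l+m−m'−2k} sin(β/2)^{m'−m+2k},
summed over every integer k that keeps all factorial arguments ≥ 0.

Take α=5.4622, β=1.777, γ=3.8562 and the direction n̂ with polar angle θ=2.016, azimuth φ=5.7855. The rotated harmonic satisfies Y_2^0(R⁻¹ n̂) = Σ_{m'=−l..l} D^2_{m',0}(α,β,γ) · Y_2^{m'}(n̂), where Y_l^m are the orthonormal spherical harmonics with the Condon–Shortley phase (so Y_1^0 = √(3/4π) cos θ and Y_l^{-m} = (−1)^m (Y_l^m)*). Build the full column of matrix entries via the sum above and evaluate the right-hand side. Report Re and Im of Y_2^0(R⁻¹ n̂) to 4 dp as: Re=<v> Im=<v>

Need the full column D^2_{m',0} for m'=−2..2 at α=5.4622, β=1.7770, γ=3.8562.
cos(β/2)=0.630577, sin(β/2)=0.776127
d^2_{-2,0}: single k=2 term ⇒ +0.586701;  D = -0.041723-0.585216i
d^2_{-1,0}: k∈[1..2] ⇒ +0.476675 -0.722124 = -0.245449;  D = -0.167273+0.179624i
d^2_{0,0}: k∈[0..2] ⇒ +0.158107 -0.958079 +0.362853 = -0.437119;  D = -0.437119+0.000000i
d^2_{1,0}: k∈[0..1] ⇒ -0.476675 +0.722124 = +0.245449;  D = +0.167273+0.179624i
d^2_{2,0}: single k=0 term ⇒ +0.586701;  D = -0.041723+0.585216i
Y_2^{m'}(θ=2.016,φ=5.7855) and Σ D·Y over m':
  (-0.0417-0.5852i)·(+0.1712+0.2640i)  (-0.1673+0.1796i)·(-0.2638-0.1433i)  (-0.4371+0.0000i)·(-0.1399+0.0000i)  (+0.1673+0.1796i)·(+0.2638-0.1433i)  (-0.0417+0.5852i)·(+0.1712-0.2640i)
Y_2^0(R⁻¹ n̂) = +0.495594+0.000000i

Re=0.4956 Im=0.0000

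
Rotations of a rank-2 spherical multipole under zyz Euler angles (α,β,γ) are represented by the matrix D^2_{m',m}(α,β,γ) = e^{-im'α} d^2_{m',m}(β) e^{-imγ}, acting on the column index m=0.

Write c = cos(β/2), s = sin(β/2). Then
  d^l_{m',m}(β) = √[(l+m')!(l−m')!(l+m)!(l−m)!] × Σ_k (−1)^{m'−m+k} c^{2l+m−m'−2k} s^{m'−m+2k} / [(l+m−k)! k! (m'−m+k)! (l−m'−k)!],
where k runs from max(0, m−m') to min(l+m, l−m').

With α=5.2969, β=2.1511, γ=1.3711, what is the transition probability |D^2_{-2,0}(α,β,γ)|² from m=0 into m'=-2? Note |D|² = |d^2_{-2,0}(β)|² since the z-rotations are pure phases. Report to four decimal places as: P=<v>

Split into d^2_{-2,0}(β=2.1511) × two z-phases.
c=cos(2.151100/2)=0.475248, s=sin(2.151100/2)=0.879852; N=√[1·24·2·2]=9.797959
The bounds max(0,m−m')=2 and min(l+m,l−m')=2 give 1 term
  k=2: (−1)^0·9.7980/(4)·0.4752^2·0.8799^2 = +0.428288
d^2_{-2,0}(2.1511) = +0.428288
|D^2_{-2,0}|² = |d^2_{-2,0}(β)|² = (+0.428288)² = 0.183431 (the z-rotation phases have unit modulus)

P=0.1834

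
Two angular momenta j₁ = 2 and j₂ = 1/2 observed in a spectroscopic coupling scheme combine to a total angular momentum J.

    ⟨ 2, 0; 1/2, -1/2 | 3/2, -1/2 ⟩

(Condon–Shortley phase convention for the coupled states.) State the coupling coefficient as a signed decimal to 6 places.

triangle: 1!·3!·0!/5! = 6/120
(j±m)!: 2!·2!·0!·1!·1!·2! = 8
prefactor² = (2J+1)·Δ·N² = 8/5
  k=0: +1/(0!·1!·2!·0!·1!·0!) = 1/2
Σ = 1/2  ⇒  CG² = 8/5·(1/2)² = 2/5
CG = +√(2/5) = +0.632456

+√(2/5) = +0.632456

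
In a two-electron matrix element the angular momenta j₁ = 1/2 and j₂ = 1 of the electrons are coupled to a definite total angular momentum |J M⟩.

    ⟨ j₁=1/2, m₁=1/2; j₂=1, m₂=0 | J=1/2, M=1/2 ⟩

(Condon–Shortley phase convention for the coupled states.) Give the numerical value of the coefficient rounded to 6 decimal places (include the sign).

√[2·1!0!1!/3! · 1!0!1!1!1!0!] = √(1/3)
  +(−1)^0/∏(0,1,0,1,0,0)! = 1  (running 1)
⟨..|..⟩ = √(1/3)·(1) = +0.577350

+0.577350  (= +√(1/3))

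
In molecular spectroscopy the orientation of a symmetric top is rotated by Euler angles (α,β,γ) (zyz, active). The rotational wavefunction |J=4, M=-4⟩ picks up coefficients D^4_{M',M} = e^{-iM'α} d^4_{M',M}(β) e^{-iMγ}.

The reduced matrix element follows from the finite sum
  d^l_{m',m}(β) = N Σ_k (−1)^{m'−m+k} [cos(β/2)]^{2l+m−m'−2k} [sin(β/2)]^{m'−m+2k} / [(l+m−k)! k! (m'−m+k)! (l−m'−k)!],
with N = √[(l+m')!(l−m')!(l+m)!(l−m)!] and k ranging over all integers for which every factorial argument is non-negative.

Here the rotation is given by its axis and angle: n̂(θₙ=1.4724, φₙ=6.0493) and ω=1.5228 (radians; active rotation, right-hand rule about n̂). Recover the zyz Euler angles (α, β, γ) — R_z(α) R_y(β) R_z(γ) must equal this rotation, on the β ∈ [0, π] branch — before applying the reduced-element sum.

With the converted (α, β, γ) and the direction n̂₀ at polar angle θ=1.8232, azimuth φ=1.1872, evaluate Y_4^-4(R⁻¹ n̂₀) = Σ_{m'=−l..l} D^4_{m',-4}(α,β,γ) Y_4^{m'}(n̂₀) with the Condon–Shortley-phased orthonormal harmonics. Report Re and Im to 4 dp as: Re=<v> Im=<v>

Axis–angle → zyz. n̂ = (sinθₙcosφₙ, sinθₙsinφₙ, cosθₙ) = (+0.968068, -0.230638, +0.098238), ω = 1.5228.
R = I cosω + sinω [n̂]ₓ + (1−cosω) n̂n̂ᵀ gives
  R = [+0.940171, -0.310685, -0.139834; -0.114436, +0.098620, -0.988523; +0.320910, +0.945383, +0.057166]
β = atan2(√(R₁₃²+R₂₃²), R₃₃) = 1.513600; α = atan2(R₂₃, R₁₃) mod 2π = 4.571864; γ = atan2(R₃₂, −R₃₁) mod 2π = 1.898042
Need the full column D^4_{m',-4} for m'=−4..4 at α=4.5719, β=1.5136, γ=1.8980.
cos(β/2)=0.727037, sin(β/2)=0.686598
d^4_{-4,-4}: single k=0 term ⇒ +0.078064;  D = +0.057284+0.053033i
d^4_{-3,-4}: single k=0 term ⇒ -0.208518;  D = +0.161692-0.131664i
d^4_{-2,-4}: single k=0 term ⇒ +0.368403;  D = -0.190314-0.315439i
d^4_{-1,-4}: single k=0 term ⇒ -0.492022;  D = -0.452733+0.192663i
d^4_{0,-4}: single k=0 term ⇒ +0.519500;  D = +0.134464+0.501797i
d^4_{1,-4}: single k=0 term ⇒ -0.438811;  D = +0.435587-0.053093i
d^4_{2,-4}: single k=0 term ⇒ +0.293028;  D = +0.005636-0.292973i
d^4_{3,-4}: single k=0 term ⇒ -0.147918;  D = -0.146034-0.023531i
d^4_{4,-4}: single k=0 term ⇒ +0.049388;  D = -0.014609+0.047178i
Y_4^{m'}(θ=1.8232,φ=1.1872) and Σ D·Y over m':
  (+0.0573+0.0530i)·(+0.0142+0.3888i)  (+0.1617-0.1317i)·(+0.2591-0.1157i)  (-0.1903-0.3154i)·(+0.1272+0.1227i)  (-0.4527+0.1927i)·(+0.1098-0.2719i)  (+0.1345+0.5018i)·(+0.1338+0.0000i)  (+0.4356-0.0531i)·(-0.1098-0.2719i)  (+0.0056-0.2930i)·(+0.1272-0.1227i)  (-0.1460-0.0235i)·(-0.2591-0.1157i)  (-0.0146+0.0472i)·(+0.0142-0.3888i)
Y_4^-4(R⁻¹ n̂) = -0.002174-0.003107i

Re=-0.0022 Im=-0.0031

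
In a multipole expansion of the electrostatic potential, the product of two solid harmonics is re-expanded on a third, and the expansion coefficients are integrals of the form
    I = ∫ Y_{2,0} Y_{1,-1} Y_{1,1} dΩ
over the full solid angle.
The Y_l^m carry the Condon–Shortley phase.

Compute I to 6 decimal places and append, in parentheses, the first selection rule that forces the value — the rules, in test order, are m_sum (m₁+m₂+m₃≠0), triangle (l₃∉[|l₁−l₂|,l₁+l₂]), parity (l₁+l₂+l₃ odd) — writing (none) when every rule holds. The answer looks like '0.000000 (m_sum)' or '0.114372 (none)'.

0.126157 (none)

m-sum 0 ✓  L=4 even ✓  1≤1≤3 ✓
Π(2lᵢ+1) = 5×3×3 = 45
triangle coeff Δ(2,1,1) = 1/30
Σ_t [1,1]: t=1:−1/1 = -1/1
(3j)²=2/15 [(2 1 1; 0 0 0)], sign=+1
Σ_t [0,0]: t=0:+1/4 = 1/4
(3j)²=1/30 [(2 1 1; 0 -1 1)], sign=+1
⇒ 4πI² = 1/5
I = (+1)√(1/5/(4π)) = 0.12615663
No selection rule forces the value: the integral is nonzero (none).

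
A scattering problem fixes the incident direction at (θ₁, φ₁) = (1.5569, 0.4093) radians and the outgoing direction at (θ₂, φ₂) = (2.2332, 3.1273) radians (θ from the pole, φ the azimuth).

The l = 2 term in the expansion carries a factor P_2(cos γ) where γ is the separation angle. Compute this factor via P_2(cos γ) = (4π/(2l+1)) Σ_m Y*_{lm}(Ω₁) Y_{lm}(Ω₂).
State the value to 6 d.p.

0.293453

Addition theorem: P_2(cos γ) = (4π/5) Σ_m Y*_{lm}(Ω₁) Y_{lm}(Ω₂), m = −2…2:
  term(m=-2) = +0.061411+0.069511i   from Y*(Ω₁)=+0.263869+0.281999i, Y(Ω₂)=+0.240071+0.006864i
  term(m=-1) = +0.003666+0.001653i   from Y*(Ω₁)=+0.009848+0.004272i, Y(Ω₂)=+0.374608+0.005355i
  term(m=+0) = -0.013394-0.000000i   from Y*(Ω₁)=-0.315209-0.000000i, Y(Ω₂)=+0.042492+0.000000i
  term(m=+1) = +0.003666-0.001653i   from Y*(Ω₁)=-0.009848+0.004272i, Y(Ω₂)=-0.374608+0.005355i
  term(m=+2) = +0.061411-0.069511i   from Y*(Ω₁)=+0.263869-0.281999i, Y(Ω₂)=+0.240071-0.006864i
Accumulated sum +0.116761+0.000000i; after 4π/(2l+1) scaling, +0.293453+0.000000i ⇒ P_2 = 0.293453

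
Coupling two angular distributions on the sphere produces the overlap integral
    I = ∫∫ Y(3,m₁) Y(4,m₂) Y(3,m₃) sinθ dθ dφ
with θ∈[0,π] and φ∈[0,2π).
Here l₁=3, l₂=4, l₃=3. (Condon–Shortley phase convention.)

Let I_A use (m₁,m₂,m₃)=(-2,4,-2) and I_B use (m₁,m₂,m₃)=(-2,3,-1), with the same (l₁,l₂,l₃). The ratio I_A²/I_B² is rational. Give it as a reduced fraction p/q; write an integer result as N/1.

5/1

Shared (l₁,l₂,l₃)=(3,4,3): N and (l;000)² cancel in I_A²/I_B².
A: Δ = 4!·2!·4!/11! = 1/34650; Racah Σ t=4..4: t=4:+1/576 = 1/576; ⇒ 3j(3 4 3; -2 4 -2)² = 5/99, sgn -1
B: Δ = 4!·2!·4!/11! = 1/34650; Racah Σ t=3..4: t=3:−1/288 t=4:+1/144 = 1/288; ⇒ 3j(3 4 3; -2 3 -1)² = 1/99, sgn +1
I_A²/I_B² = (5/99)/(1/99) = 5/1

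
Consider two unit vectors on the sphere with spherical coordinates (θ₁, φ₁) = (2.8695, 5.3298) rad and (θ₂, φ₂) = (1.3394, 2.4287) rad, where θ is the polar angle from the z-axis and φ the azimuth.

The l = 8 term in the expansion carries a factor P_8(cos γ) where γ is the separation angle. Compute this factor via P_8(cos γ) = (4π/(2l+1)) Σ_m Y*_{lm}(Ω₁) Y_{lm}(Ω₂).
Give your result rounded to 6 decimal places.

-0.139136

Expand P_8 via completeness: Σ_{m} conj(Y_{8,m}) at Ω₁ times Y_{8,m} at Ω₂ —
  term(m=-8) = (-0.000002, -0.000005)   from Y*(Ω₁)=(0.000003, -0.000014), Y(Ω₂)=(0.347332, -0.227583)
  term(m=-7) = (-0.000009, -0.000078)   from Y*(Ω₁)=(-0.000186, 0.000077), Y(Ω₂)=(-0.107349, 0.376350)
  term(m=-6) = (-0.000016, 0.000123)   from Y*(Ω₁)=(0.001549, 0.000977), Y(Ω₂)=(0.028473, 0.061269)
  term(m=-5) = (-0.001555, 0.004028)   from Y*(Ω₁)=(-0.000653, -0.011969), Y(Ω₂)=(-0.328504, -0.147833)
  term(m=-4) = (-0.001888, 0.002708)   from Y*(Ω₁)=(-0.045337, 0.036063), Y(Ω₂)=(0.054605, -0.016296)
  term(m=-3) = (0.049069, -0.043165)   from Y*(Ω₁)=(0.195281, 0.056458), Y(Ω₂)=(0.172915, -0.271033)
  term(m=-2) = (0.047206, -0.024635)   from Y*(Ω₁)=(-0.159189, -0.455849), Y(Ω₂)=(0.015936, 0.109120)
  term(m=-1) = (-0.183402, 0.044977)   from Y*(Ω₁)=(-0.364710, 0.513670), Y(Ω₂)=(0.226754, 0.196045)
  term(m=+0) = (-0.007033, 0.000000)   from Y*(Ω₁)=(0.056096, -0.000000), Y(Ω₂)=(-0.125382, 0.000000)
  term(m=+1) = (-0.183402, -0.044977)   from Y*(Ω₁)=(0.364710, 0.513670), Y(Ω₂)=(-0.226754, 0.196045)
  term(m=+2) = (0.047206, 0.024635)   from Y*(Ω₁)=(-0.159189, 0.455849), Y(Ω₂)=(0.015936, -0.109120)
  term(m=+3) = (0.049069, 0.043165)   from Y*(Ω₁)=(-0.195281, 0.056458), Y(Ω₂)=(-0.172915, -0.271033)
  term(m=+4) = (-0.001888, -0.002708)   from Y*(Ω₁)=(-0.045337, -0.036063), Y(Ω₂)=(0.054605, 0.016296)
  term(m=+5) = (-0.001555, -0.004028)   from Y*(Ω₁)=(0.000653, -0.011969), Y(Ω₂)=(0.328504, -0.147833)
  term(m=+6) = (-0.000016, -0.000123)   from Y*(Ω₁)=(0.001549, -0.000977), Y(Ω₂)=(0.028473, -0.061269)
  term(m=+7) = (-0.000009, 0.000078)   from Y*(Ω₁)=(0.000186, 0.000077), Y(Ω₂)=(0.107349, 0.376350)
  term(m=+8) = (-0.000002, 0.000005)   from Y*(Ω₁)=(0.000003, 0.000014), Y(Ω₂)=(0.347332, 0.227583)
Σ over m = (-0.188226, -0.000000); ×(4π/17) → (-0.139136, -0.000000). Real part: -0.139136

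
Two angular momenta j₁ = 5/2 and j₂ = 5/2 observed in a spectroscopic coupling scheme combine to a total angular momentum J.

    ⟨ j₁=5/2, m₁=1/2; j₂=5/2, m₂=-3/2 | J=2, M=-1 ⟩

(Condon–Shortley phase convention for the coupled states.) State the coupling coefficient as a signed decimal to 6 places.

-0.377964

triangle: 3!×2!×2!/8! = 24/40320
(j±m)!: 3!×2!×1!×4!×1!×3! = 1728
prefactor² = (2J+1)×Δ×N² = 36/7
  k=0: +1/(0!×3!×2!×1!×0!×1!) = 1/12
  k=1: −1/(1!×2!×1!×0!×1!×2!) = -1/4
Σ = -1/6  ⇒  CG² = 36/7×(-1/6)² = 1/7
CG = −√(1/7) = -0.377964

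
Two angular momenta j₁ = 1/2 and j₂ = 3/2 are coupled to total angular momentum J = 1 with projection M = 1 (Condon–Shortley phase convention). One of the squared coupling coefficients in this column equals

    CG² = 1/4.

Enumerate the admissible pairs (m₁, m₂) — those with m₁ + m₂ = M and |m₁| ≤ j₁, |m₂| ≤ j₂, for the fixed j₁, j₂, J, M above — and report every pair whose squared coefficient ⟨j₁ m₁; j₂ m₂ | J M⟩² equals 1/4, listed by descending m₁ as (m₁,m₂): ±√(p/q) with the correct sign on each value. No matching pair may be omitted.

Admissible pairs with m₁+m₂ = M = 1: (-1/2,3/2), (1/2,1/2)
  (m₁,m₂)=(1/2,1/2): CG² = 1/4, CG = +√(1/4)   ← matches the target
  (m₁,m₂)=(-1/2,3/2): CG² = 3/4, CG = −√(3/4)
Pairs with CG² = 1/4: (1/2,1/2): +√(1/4)

(1/2,1/2): +√(1/4)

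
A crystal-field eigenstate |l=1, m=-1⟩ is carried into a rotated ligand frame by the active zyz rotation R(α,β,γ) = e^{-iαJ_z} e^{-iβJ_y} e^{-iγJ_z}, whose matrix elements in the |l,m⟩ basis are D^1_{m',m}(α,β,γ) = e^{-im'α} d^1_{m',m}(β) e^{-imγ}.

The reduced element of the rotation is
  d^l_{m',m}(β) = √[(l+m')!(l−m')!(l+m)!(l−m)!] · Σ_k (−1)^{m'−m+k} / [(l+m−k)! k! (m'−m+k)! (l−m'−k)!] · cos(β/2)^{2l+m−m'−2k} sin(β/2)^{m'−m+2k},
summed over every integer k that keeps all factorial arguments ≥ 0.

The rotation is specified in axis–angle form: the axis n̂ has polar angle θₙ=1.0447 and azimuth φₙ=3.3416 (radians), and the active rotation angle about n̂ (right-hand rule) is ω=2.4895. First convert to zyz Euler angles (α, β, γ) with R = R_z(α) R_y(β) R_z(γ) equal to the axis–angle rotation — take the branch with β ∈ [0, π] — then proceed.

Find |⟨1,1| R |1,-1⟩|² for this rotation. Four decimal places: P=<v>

Axis–angle → zyz. n̂ = (sinθₙcosφₙ, sinθₙsinφₙ, cosθₙ) = (-0.847535, -0.171810, +0.502161), ω = 2.4895.
R = I cosω + sinω [n̂]ₓ + (1−cosω) n̂n̂ᵀ gives
  R = [+0.494428, -0.043385, -0.868135; +0.566090, -0.741835, +0.359477; -0.659609, -0.669178, -0.342224]
β = atan2(√(R₁₃²+R₂₃²), R₃₃) = 1.920079; α = atan2(R₂₃, R₁₃) mod 2π = 2.749008; γ = atan2(R₃₂, −R₃₁) mod 2π = 5.490586
First d^1_{1,-1}(β=1.9201), then the phase factors e^{-i(1)α} and e^{-i(-1)γ}:
Half-angle: c=0.573488, s=0.819214. N=√(2·1·1·2)=2.000000
k: max(0,(-1)−(1))=0 … min(1+(-1),1−(1))=0
  k=0: (−1)^2·2.0000/(2)·0.5735^0·0.8192^2 = +0.671112
d^1_{1,-1}(1.9201) = +0.671112
|D^1_{1,-1}|² = |d^1_{1,-1}(β)|² = (+0.671112)² = 0.450391 (the z-rotation phases have unit modulus)

P=0.4504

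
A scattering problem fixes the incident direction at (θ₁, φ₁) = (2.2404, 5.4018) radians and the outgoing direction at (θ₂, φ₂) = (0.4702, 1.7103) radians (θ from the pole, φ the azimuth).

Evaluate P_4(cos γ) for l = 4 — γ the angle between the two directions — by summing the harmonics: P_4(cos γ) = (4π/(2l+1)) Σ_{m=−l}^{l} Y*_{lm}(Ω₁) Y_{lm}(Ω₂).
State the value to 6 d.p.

Addition theorem: P_4(cos γ) = (4π/9) Σ_m Y*_{lm}(Ω₁) Y_{lm}(Ω₂), m = −4…4:
  term(m=-4) = -0.00183 + 0.00252j   from Y*(Ω₁)=-0.15507 + 0.06265j, Y(Ω₂)=0.01582 - 0.00987j
  term(m=-3) = -0.00306 + 0.03874j   from Y*(Ω₁)=0.32909 + 0.17869j, Y(Ω₂)=0.04217 + 0.09482j
  term(m=-2) = 0.04961 + 0.09743j   from Y*(Ω₁)=-0.06657 - 0.34251j, Y(Ω₂)=-0.30122 + 0.08629j
  term(m=-1) = -0.02916 - 0.01787j   from Y*(Ω₁)=0.04442 - 0.05389j, Y(Ω₂)=-0.06810 - 0.48500j
  term(m=+0) = -0.04757 + 0.00000j   from Y*(Ω₁)=-0.35574 + 0.00000j, Y(Ω₂)=0.13371 + 0.00000j
  term(m=+1) = -0.02916 + 0.01787j   from Y*(Ω₁)=-0.04442 - 0.05389j, Y(Ω₂)=0.06810 - 0.48500j
  term(m=+2) = 0.04961 - 0.09743j   from Y*(Ω₁)=-0.06657 + 0.34251j, Y(Ω₂)=-0.30122 - 0.08629j
  term(m=+3) = -0.00306 - 0.03874j   from Y*(Ω₁)=-0.32909 + 0.17869j, Y(Ω₂)=-0.04217 + 0.09482j
  term(m=+4) = -0.00183 - 0.00252j   from Y*(Ω₁)=-0.15507 - 0.06265j, Y(Ω₂)=0.01582 + 0.00987j
Total Σ_m = -0.01647 + 0.00000j. Multiply by 1.396263: -0.02299 + 0.00000j. P_4(cos γ) = -0.022991

-0.022991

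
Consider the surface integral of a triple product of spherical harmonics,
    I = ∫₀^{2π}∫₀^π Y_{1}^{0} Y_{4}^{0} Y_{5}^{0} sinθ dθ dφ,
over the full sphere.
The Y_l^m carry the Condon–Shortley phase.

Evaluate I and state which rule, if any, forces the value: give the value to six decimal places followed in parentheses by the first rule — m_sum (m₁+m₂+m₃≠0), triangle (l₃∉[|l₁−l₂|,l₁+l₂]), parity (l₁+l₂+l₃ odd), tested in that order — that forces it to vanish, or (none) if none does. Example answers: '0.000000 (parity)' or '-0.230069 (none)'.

0.245532 (none)

m-sum 0 ✓  L=10 even ✓  3≤5≤5 ✓
Π(2lᵢ+1) = 3×9×11 = 297
triangle coeff Δ(1,4,5) = 1/495
Σ_t [0,0]: t=0:+1/576 = 1/576
(3j)²=5/99 [(1 4 5; 0 0 0)], sign=-1
(m-triple is (0,0,0) — same symbol as above.)
⇒ 4πI² = 25/33
I = (+1)√(25/33/(4π)) = 0.24553200
No selection rule forces the value: the integral is nonzero (none).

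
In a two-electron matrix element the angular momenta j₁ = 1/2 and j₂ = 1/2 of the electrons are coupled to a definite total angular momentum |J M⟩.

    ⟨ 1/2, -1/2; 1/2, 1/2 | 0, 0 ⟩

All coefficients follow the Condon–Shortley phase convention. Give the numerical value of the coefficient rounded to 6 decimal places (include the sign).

√[1·1!0!0!/2! · 0!1!1!0!0!0!] = √(1/2)
  +(−1)^1/∏(1,0,0,0,0,0)! = -1  (running -1)
⟨..|..⟩ = √(1/2)·(-1) = -0.707107

-0.707107  (= −√(1/2))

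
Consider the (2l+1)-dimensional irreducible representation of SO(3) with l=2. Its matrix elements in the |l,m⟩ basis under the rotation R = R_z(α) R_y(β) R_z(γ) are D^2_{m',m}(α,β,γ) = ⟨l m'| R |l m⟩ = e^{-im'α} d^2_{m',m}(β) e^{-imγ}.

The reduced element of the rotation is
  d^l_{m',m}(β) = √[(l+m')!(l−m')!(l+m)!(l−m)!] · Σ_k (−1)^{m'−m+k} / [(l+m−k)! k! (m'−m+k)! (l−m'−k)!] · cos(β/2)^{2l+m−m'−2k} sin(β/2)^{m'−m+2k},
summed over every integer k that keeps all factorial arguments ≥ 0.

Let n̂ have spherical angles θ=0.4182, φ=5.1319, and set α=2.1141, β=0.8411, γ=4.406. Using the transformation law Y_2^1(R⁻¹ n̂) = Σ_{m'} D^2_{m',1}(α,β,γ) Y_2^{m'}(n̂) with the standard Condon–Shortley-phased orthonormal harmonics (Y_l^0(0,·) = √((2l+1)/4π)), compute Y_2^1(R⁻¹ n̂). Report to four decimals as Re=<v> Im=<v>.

Re=-0.0569 Im=0.2196

Need the full column D^2_{m',1} for m'=−2..2 at α=2.1141, β=0.8411, γ=4.4060.
cos(β/2)=0.912865, sin(β/2)=0.408263
d^2_{-2,1}: single k=3 term ⇒ +0.124238;  D = +0.122280-0.021973i
d^2_{-1,1}: k∈[2..3] ⇒ +0.416690 -0.027782 = +0.388908;  D = -0.256763-0.292100i
d^2_{0,1}: k∈[1..2] ⇒ +0.760736 -0.152160 = +0.608576;  D = -0.183557+0.580234i
d^2_{1,1}: k∈[0..1] ⇒ +0.694425 -0.416690 = +0.277735;  D = +0.269977-0.065186i
d^2_{2,1}: single k=0 term ⇒ -0.621139;  D = +0.436930+0.441481i
Y_2^{m'}(θ=0.4182,φ=5.1319) and Σ D·Y over m':
  (+0.1223-0.0220i)·(-0.0426+0.0474i)  (-0.2568-0.2921i)·(+0.1168+0.2618i)  (-0.1836+0.5802i)·(+0.4747+0.0000i)  (+0.2700-0.0652i)·(-0.1168+0.2618i)  (+0.4369+0.4415i)·(-0.0426-0.0474i)
Y_2^1(R⁻¹ n̂) = -0.056937+0.219644i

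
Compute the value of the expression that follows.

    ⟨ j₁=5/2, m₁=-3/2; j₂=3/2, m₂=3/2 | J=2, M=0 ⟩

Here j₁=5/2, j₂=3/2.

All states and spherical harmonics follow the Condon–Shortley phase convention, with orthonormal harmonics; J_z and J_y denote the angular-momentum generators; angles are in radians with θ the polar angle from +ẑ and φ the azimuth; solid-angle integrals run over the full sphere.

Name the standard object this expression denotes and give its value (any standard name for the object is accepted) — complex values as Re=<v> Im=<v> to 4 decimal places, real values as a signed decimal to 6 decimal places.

This is a Clebsch–Gordan (vector-coupling) coefficient.
j₁+j₂−J=2  J+j₁−j₂=3  J−j₁+j₂=1  j₁+j₂+J+1=7
(j₁±m₁, j₂±m₂, J±M) = (1,4,3,0,2,2)
P² = 48/7
sum k=2..2:
  [2] +1/4 = 1/4
S = 1/4
C² = P²·S² = 3/7 ; C = +0.654654

Clebsch–Gordan coefficient, +√(3/7) ≈ +0.654654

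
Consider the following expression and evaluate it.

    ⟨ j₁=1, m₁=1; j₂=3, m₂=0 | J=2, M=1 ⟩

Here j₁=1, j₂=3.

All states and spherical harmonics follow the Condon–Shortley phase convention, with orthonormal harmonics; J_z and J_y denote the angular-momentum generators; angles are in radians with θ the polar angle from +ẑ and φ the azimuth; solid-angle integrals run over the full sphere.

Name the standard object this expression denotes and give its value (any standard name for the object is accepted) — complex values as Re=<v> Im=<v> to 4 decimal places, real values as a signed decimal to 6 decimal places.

This is a Clebsch–Gordan (vector-coupling) coefficient.
√[5·2!0!4!/7! · 2!0!3!3!3!1!] = √(144/7)
  +(−1)^0/∏(0,2,0,3,0,1)! = 1/12  (running 1/12)
⟨..|..⟩ = √(144/7)·(1/12) = +0.377964

Clebsch–Gordan coefficient, +√(1/7) ≈ +0.377964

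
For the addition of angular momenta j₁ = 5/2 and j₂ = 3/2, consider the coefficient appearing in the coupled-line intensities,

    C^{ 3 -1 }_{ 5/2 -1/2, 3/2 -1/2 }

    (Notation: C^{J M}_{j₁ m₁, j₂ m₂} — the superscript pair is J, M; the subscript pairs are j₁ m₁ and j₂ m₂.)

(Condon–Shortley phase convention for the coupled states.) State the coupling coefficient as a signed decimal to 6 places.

j₁+j₂−J=1  J+j₁−j₂=4  J−j₁+j₂=2  j₁+j₂+J+1=8
(j₁±m₁, j₂±m₂, J±M) = (2,3,1,2,2,4)
P² = 48/5
sum k=0..1:
  [0] +1/6 = 1/6
  [1] −1/8 = -1/8
S = 1/24
C² = P²·S² = 1/60 ; C = +0.129099

+0.129099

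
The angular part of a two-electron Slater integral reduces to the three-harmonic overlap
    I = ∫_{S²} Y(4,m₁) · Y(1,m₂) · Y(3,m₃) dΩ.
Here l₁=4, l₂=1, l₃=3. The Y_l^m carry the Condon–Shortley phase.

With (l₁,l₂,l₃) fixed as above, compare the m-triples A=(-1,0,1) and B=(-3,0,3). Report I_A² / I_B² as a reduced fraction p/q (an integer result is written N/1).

Shared (l₁,l₂,l₃)=(4,1,3): N and (l;000)² cancel in I_A²/I_B².
A: Δ = 2!·6!·0!/9! = 1/252; Racah Σ t=1..1: t=1:−1/48 = -1/48; ⇒ 3j(4 1 3; -1 0 1)² = 5/84, sgn -1
B: Δ = 2!·6!·0!/9! = 1/252; Racah Σ t=1..1: t=1:−1/720 = -1/720; ⇒ 3j(4 1 3; -3 0 3)² = 1/36, sgn -1
I_A²/I_B² = (5/84)/(1/36) = 15/7

15/7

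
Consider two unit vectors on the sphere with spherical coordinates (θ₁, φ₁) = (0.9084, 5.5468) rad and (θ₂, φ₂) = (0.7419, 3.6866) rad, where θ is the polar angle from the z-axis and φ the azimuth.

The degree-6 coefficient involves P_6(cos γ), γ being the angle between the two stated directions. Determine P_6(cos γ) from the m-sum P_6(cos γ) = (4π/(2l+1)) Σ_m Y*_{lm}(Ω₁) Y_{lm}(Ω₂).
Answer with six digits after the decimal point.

0.131858

Addition theorem: P_6(cos γ) = (4π/13) Σ_m Y*_{lm}(Ω₁) Y_{lm}(Ω₂), m = −6…6:
  [-6]  conj(Y_{6,-6})(Ω₁) = -0.033658+0.111134i ; Y_{6,-6}(Ω₂) = -0.045595+0.005889i ; Δ = +0.000880-0.005265i
  [-5]  conj(Y_{6,-5})(Ω₁) = -0.269037+0.161391i ; Y_{6,-5}(Ω₂) = +0.158893+0.070302i ; Δ = -0.054094+0.006730i
  [-4]  conj(Y_{6,-4})(Ω₁) = -0.427584-0.084919i ; Y_{6,-4}(Ω₂) = -0.211842-0.303596i ; Δ = +0.064799+0.147802i
  [-3]  conj(Y_{6,-3})(Ω₁) = -0.135830-0.183060i ; Y_{6,-3}(Ω₂) = +0.028312+0.440221i ; Δ = +0.076741-0.064978i
  [-2]  conj(Y_{6,-2})(Ω₁) = -0.021547+0.219106i ; Y_{6,-2}(Ω₂) = +0.066288-0.127086i ; Δ = +0.026417+0.017263i
  [-1]  conj(Y_{6,-1})(Ω₁) = -0.240685+0.218177i ; Y_{6,-1}(Ω₂) = +0.273289-0.165683i ; Δ = -0.029628+0.099503i
  [+0]  conj(Y_{6,0})(Ω₁) = +0.136665-0.000000i ; Y_{6,0}(Ω₂) = -0.247485+0.000000i ; Δ = -0.033822+0.000000i
  [+1]  conj(Y_{6,1})(Ω₁) = +0.240685+0.218177i ; Y_{6,1}(Ω₂) = -0.273289-0.165683i ; Δ = -0.029628-0.099503i
  [+2]  conj(Y_{6,2})(Ω₁) = -0.021547-0.219106i ; Y_{6,2}(Ω₂) = +0.066288+0.127086i ; Δ = +0.026417-0.017263i
  [+3]  conj(Y_{6,3})(Ω₁) = +0.135830-0.183060i ; Y_{6,3}(Ω₂) = -0.028312+0.440221i ; Δ = +0.076741+0.064978i
  [+4]  conj(Y_{6,4})(Ω₁) = -0.427584+0.084919i ; Y_{6,4}(Ω₂) = -0.211842+0.303596i ; Δ = +0.064799-0.147802i
  [+5]  conj(Y_{6,5})(Ω₁) = +0.269037+0.161391i ; Y_{6,5}(Ω₂) = -0.158893+0.070302i ; Δ = -0.054094-0.006730i
  [+6]  conj(Y_{6,6})(Ω₁) = -0.033658-0.111134i ; Y_{6,6}(Ω₂) = -0.045595-0.005889i ; Δ = +0.000880+0.005265i
Σ over m = +0.136408-0.000000i; ×(4π/13) → +0.131858-0.000000i. Real part: 0.131858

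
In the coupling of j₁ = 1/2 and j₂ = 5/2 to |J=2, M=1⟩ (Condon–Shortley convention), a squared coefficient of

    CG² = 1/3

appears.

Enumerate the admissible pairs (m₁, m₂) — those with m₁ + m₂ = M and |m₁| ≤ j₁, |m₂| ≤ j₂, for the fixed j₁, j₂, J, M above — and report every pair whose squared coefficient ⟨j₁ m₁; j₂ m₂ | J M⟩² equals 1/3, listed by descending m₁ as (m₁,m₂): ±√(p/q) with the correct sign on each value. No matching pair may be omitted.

Admissible pairs with m₁+m₂ = M = 1: (-1/2,3/2), (1/2,1/2)
  (m₁,m₂)=(1/2,1/2): CG² = 1/3, CG = +√(1/3)   ← matches the target
  (m₁,m₂)=(-1/2,3/2): CG² = 2/3, CG = −√(2/3)
Pairs with CG² = 1/3: (1/2,1/2): +√(1/3)

(1/2,1/2): +√(1/3)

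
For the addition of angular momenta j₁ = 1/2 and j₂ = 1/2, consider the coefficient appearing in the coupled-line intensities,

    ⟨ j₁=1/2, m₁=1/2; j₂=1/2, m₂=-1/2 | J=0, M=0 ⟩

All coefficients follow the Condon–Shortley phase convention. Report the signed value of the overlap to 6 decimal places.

+0.707107

j₁+j₂−J=1  J+j₁−j₂=0  J−j₁+j₂=0  j₁+j₂+J+1=2
(j₁±m₁, j₂±m₂, J±M) = (1,0,0,1,0,0)
P² = 1/2
sum k=0..0:
  [0] +1/1 = 1
S = 1
C² = P²·S² = 1/2 ; C = +0.707107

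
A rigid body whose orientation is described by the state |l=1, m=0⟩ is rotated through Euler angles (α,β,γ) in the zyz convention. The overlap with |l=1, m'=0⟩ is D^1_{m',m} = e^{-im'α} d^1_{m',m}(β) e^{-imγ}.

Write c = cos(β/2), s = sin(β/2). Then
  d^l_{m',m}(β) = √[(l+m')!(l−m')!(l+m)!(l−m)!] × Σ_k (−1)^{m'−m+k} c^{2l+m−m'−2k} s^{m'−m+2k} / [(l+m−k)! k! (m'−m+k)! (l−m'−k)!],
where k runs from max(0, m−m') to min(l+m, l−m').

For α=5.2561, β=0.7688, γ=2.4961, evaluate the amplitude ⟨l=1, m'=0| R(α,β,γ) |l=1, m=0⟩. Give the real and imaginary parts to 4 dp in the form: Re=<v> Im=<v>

D^1_{0,0}(5.2561,0.7688,2.4961) = e^{-i·0·5.2561}·d^1_{0,0}(0.7688)·e^{-i·0·2.4961}. Compute d first:
Half-angle: c=0.927024, s=0.375003. N=√(1·1·1·1)=1.000000
The bounds max(0,m−m')=0 and min(l+m,l−m')=1 give 2 terms
  k=0: (−1)^0·1.0000/(1)·0.9270^2·0.3750^0 = +0.859373
  k=1: (−1)^1·1.0000/(1)·0.9270^0·0.3750^2 = -0.140627
d^1_{0,0}(0.7688) = +0.859373 -0.140627 = +0.718746
Attach z-rotation phases: D = e^{-i(0)(5.2561)}·(+0.718746)·e^{-i(0)(2.4961)} = +0.718746+0.000000i

Re=0.7187 Im=0.0000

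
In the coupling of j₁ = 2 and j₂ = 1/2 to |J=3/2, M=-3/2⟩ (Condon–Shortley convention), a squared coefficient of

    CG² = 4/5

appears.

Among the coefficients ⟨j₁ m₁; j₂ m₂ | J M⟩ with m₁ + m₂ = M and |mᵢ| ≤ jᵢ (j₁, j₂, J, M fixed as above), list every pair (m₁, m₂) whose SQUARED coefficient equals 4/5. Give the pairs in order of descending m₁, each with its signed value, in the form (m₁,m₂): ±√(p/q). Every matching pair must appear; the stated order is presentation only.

Admissible pairs with m₁+m₂ = M = -3/2: (-2,1/2), (-1,-1/2)
  (m₁,m₂)=(-1,-1/2): CG² = 1/5, CG = +√(1/5)
  (m₁,m₂)=(-2,1/2): CG² = 4/5, CG = −√(4/5)   ← matches the target
Pairs with CG² = 4/5: (-2,1/2): −√(4/5)

(-2,1/2): −√(4/5)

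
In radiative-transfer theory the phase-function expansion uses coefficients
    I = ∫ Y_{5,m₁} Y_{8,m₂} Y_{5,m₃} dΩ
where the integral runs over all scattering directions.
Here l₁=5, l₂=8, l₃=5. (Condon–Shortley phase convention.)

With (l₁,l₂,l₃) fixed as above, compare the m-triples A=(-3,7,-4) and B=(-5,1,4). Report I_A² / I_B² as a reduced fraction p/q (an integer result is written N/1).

143/9

Same 5,8,5: normalisation and zero-m 3j drop out of the ratio.
A: Δ: 8! 2! 8! / 19! → 1/37413090; sum: t=7:−1/203212800 t=8:+1/406425600 = -1/406425600; 3j²(5 8 5; -3 7 -4) = Δ·Π!·Σ² = 2/323  (sign +1)
B: Δ: 8! 2! 8! / 19! → 1/37413090; sum: t=8:+1/406425600 = 1/406425600; 3j²(5 8 5; -5 1 4) = Δ·Π!·Σ² = 18/46189  (sign -1)
I_A²/I_B² = (2/323)/(18/46189) = 143/9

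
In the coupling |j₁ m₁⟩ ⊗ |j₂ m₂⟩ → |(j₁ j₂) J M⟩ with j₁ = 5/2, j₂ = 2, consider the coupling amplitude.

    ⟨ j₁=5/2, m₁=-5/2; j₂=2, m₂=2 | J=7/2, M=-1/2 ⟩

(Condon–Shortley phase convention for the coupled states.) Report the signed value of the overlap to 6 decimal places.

−√(4/63) ≈ -0.251976

√[8·1!4!3!/9! · 0!5!4!0!3!4!] = √(9216/7)
  +(−1)^1/∏(1,0,4,3,0,0)! = -1/144  (running -1/144)
⟨..|..⟩ = √(9216/7)·(-1/144) = -0.251976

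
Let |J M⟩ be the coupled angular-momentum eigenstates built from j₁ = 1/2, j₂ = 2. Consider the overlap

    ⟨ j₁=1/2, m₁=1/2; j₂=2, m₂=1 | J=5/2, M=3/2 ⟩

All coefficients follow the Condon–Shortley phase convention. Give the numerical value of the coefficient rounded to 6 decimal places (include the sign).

+√(4/5) = +0.894427

j₁+j₂−J=0  J+j₁−j₂=1  J−j₁+j₂=4  j₁+j₂+J+1=6
(j₁±m₁, j₂±m₂, J±M) = (1,0,3,1,4,1)
P² = 144/5
sum k=0..0:
  [0] +1/6 = 1/6
S = 1/6
C² = P²·S² = 4/5 ; C = +0.894427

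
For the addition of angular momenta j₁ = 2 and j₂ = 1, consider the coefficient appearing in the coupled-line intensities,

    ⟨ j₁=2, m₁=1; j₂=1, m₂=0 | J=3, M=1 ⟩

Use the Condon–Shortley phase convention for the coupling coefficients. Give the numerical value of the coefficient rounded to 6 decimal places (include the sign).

triangle: 0!×4!×2!/7! = 48/5040
(j±m)!: 3!×1!×1!×1!×4!×2! = 288
prefactor² = (2J+1)×Δ×N² = 96/5
  k=0: +1/(0!×0!×1!×1!×3!×1!) = 1/6
Σ = 1/6  ⇒  CG² = 96/5×(1/6)² = 8/15
CG = +√(8/15) = +0.730297

+0.730297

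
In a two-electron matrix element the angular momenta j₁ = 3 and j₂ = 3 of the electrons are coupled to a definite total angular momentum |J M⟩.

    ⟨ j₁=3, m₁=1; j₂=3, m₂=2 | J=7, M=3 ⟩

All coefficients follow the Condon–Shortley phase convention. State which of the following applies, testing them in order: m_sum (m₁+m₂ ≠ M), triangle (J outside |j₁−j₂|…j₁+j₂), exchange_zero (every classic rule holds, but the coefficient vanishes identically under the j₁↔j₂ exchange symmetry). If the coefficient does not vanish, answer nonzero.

m-sum: m₁+m₂ = 1+2 = 3, M = 3  ✓
triangle: need |j₁−j₂| ≤ J ≤ j₁+j₂, i.e. J ∈ [0, 6]; J = 7 is outside ✗ ⇒ coefficient is 0

triangle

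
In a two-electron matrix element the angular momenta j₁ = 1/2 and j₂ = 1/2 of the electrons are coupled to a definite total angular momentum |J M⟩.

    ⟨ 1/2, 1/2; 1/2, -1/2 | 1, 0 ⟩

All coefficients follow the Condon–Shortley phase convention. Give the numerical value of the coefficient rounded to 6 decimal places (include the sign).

j₁+j₂−J=0  J+j₁−j₂=1  J−j₁+j₂=1  j₁+j₂+J+1=3
(j₁±m₁, j₂±m₂, J±M) = (1,0,0,1,1,1)
P² = 1/2
sum k=0..0:
  [0] +1/1 = 1
S = 1
C² = P²·S² = 1/2 ; C = +0.707107

+√(1/2) = +0.707107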